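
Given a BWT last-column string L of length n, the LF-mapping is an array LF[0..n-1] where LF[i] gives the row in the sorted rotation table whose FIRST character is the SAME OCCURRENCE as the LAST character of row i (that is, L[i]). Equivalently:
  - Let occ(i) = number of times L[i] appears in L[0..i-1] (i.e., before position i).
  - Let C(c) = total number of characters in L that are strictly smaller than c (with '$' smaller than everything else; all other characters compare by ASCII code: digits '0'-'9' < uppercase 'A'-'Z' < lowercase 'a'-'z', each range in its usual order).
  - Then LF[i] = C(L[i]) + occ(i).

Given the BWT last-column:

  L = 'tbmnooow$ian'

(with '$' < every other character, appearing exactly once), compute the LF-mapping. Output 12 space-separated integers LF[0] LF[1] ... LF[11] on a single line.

Char counts: '$':1, 'a':1, 'b':1, 'i':1, 'm':1, 'n':2, 'o':3, 't':1, 'w':1
C (first-col start): C('$')=0, C('a')=1, C('b')=2, C('i')=3, C('m')=4, C('n')=5, C('o')=7, C('t')=10, C('w')=11
L[0]='t': occ=0, LF[0]=C('t')+0=10+0=10
L[1]='b': occ=0, LF[1]=C('b')+0=2+0=2
L[2]='m': occ=0, LF[2]=C('m')+0=4+0=4
L[3]='n': occ=0, LF[3]=C('n')+0=5+0=5
L[4]='o': occ=0, LF[4]=C('o')+0=7+0=7
L[5]='o': occ=1, LF[5]=C('o')+1=7+1=8
L[6]='o': occ=2, LF[6]=C('o')+2=7+2=9
L[7]='w': occ=0, LF[7]=C('w')+0=11+0=11
L[8]='$': occ=0, LF[8]=C('$')+0=0+0=0
L[9]='i': occ=0, LF[9]=C('i')+0=3+0=3
L[10]='a': occ=0, LF[10]=C('a')+0=1+0=1
L[11]='n': occ=1, LF[11]=C('n')+1=5+1=6

Answer: 10 2 4 5 7 8 9 11 0 3 1 6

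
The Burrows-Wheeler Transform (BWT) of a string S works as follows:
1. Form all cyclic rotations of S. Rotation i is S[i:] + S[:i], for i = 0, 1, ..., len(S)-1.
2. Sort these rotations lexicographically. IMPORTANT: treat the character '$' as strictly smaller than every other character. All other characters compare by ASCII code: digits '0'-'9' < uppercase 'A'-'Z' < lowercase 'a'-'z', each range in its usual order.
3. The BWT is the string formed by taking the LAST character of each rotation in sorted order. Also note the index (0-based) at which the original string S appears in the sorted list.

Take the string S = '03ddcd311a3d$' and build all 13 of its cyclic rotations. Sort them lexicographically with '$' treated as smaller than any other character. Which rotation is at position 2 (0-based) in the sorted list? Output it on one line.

All 13 rotations (rotation i = S[i:]+S[:i]):
  rot[0] = 03ddcd311a3d$
  rot[1] = 3ddcd311a3d$0
  rot[2] = ddcd311a3d$03
  rot[3] = dcd311a3d$03d
  rot[4] = cd311a3d$03dd
  rot[5] = d311a3d$03ddc
  rot[6] = 311a3d$03ddcd
  rot[7] = 11a3d$03ddcd3
  rot[8] = 1a3d$03ddcd31
  rot[9] = a3d$03ddcd311
  rot[10] = 3d$03ddcd311a
  rot[11] = d$03ddcd311a3
  rot[12] = $03ddcd311a3d
Sorted (with $ < everything):
  sorted[0] = $03ddcd311a3d
  sorted[1] = 03ddcd311a3d$
  sorted[2] = 11a3d$03ddcd3
  sorted[3] = 1a3d$03ddcd31
  sorted[4] = 311a3d$03ddcd
  sorted[5] = 3d$03ddcd311a
  sorted[6] = 3ddcd311a3d$0
  sorted[7] = a3d$03ddcd311
  sorted[8] = cd311a3d$03dd
  sorted[9] = d$03ddcd311a3
  sorted[10] = d311a3d$03ddc
  sorted[11] = dcd311a3d$03d
  sorted[12] = ddcd311a3d$03
sorted[2] = 11a3d$03ddcd3

Answer: 11a3d$03ddcd3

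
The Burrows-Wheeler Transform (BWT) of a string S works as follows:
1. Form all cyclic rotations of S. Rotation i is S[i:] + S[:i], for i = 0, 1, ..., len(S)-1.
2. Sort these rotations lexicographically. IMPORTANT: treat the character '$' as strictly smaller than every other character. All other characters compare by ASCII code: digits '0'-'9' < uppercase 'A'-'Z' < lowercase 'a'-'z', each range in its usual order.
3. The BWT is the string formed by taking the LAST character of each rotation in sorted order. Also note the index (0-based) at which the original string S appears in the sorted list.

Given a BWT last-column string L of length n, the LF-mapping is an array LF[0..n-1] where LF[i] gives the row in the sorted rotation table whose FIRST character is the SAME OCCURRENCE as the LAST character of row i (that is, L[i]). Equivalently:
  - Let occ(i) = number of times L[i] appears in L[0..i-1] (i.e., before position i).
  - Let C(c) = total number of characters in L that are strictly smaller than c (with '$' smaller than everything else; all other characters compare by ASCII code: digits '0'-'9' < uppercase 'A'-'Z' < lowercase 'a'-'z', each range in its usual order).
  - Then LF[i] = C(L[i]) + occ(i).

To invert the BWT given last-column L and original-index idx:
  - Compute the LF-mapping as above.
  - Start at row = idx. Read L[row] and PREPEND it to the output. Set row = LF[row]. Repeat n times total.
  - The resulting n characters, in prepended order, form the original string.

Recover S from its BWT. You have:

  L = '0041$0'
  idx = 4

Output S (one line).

Answer: 10400$

Derivation:
LF mapping: 1 2 5 4 0 3
Walk LF starting at row 4, prepending L[row]:
  step 1: row=4, L[4]='$', prepend. Next row=LF[4]=0
  step 2: row=0, L[0]='0', prepend. Next row=LF[0]=1
  step 3: row=1, L[1]='0', prepend. Next row=LF[1]=2
  step 4: row=2, L[2]='4', prepend. Next row=LF[2]=5
  step 5: row=5, L[5]='0', prepend. Next row=LF[5]=3
  step 6: row=3, L[3]='1', prepend. Next row=LF[3]=4
Reversed output: 10400$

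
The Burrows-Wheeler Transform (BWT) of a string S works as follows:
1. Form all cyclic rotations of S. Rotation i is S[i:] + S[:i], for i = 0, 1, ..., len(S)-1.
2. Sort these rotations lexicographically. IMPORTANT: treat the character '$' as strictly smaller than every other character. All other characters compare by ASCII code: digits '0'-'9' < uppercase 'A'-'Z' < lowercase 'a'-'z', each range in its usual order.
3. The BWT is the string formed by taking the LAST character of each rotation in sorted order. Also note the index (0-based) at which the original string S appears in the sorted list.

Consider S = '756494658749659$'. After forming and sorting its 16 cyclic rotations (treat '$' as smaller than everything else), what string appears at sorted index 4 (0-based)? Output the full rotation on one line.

Answer: 56494658749659$7

Derivation:
All 16 rotations (rotation i = S[i:]+S[:i]):
  rot[0] = 756494658749659$
  rot[1] = 56494658749659$7
  rot[2] = 6494658749659$75
  rot[3] = 494658749659$756
  rot[4] = 94658749659$7564
  rot[5] = 4658749659$75649
  rot[6] = 658749659$756494
  rot[7] = 58749659$7564946
  rot[8] = 8749659$75649465
  rot[9] = 749659$756494658
  rot[10] = 49659$7564946587
  rot[11] = 9659$75649465874
  rot[12] = 659$756494658749
  rot[13] = 59$7564946587496
  rot[14] = 9$75649465874965
  rot[15] = $756494658749659
Sorted (with $ < everything):
  sorted[0] = $756494658749659
  sorted[1] = 4658749659$75649
  sorted[2] = 494658749659$756
  sorted[3] = 49659$7564946587
  sorted[4] = 56494658749659$7
  sorted[5] = 58749659$7564946
  sorted[6] = 59$7564946587496
  sorted[7] = 6494658749659$75
  sorted[8] = 658749659$756494
  sorted[9] = 659$756494658749
  sorted[10] = 749659$756494658
  sorted[11] = 756494658749659$
  sorted[12] = 8749659$75649465
  sorted[13] = 9$75649465874965
  sorted[14] = 94658749659$7564
  sorted[15] = 9659$75649465874
sorted[4] = 56494658749659$7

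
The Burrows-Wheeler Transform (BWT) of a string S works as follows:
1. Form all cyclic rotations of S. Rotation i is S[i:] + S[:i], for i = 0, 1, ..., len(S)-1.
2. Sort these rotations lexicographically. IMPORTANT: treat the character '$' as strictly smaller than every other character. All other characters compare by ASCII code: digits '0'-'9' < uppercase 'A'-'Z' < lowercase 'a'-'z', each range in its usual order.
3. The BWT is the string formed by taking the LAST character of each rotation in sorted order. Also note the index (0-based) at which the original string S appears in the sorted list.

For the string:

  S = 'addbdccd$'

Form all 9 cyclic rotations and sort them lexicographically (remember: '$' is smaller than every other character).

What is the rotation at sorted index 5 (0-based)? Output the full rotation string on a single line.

All 9 rotations (rotation i = S[i:]+S[:i]):
  rot[0] = addbdccd$
  rot[1] = ddbdccd$a
  rot[2] = dbdccd$ad
  rot[3] = bdccd$add
  rot[4] = dccd$addb
  rot[5] = ccd$addbd
  rot[6] = cd$addbdc
  rot[7] = d$addbdcc
  rot[8] = $addbdccd
Sorted (with $ < everything):
  sorted[0] = $addbdccd
  sorted[1] = addbdccd$
  sorted[2] = bdccd$add
  sorted[3] = ccd$addbd
  sorted[4] = cd$addbdc
  sorted[5] = d$addbdcc
  sorted[6] = dbdccd$ad
  sorted[7] = dccd$addb
  sorted[8] = ddbdccd$a
sorted[5] = d$addbdcc

Answer: d$addbdcc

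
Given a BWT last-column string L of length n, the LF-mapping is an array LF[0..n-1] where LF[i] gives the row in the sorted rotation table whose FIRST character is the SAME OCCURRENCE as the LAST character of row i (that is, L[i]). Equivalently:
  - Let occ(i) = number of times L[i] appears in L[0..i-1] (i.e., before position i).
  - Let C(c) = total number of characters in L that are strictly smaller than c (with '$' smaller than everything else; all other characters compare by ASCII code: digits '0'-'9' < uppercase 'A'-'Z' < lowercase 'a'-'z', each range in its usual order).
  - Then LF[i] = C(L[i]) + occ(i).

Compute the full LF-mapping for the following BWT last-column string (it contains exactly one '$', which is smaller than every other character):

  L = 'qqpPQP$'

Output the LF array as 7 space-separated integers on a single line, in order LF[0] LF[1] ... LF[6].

Char counts: '$':1, 'P':2, 'Q':1, 'p':1, 'q':2
C (first-col start): C('$')=0, C('P')=1, C('Q')=3, C('p')=4, C('q')=5
L[0]='q': occ=0, LF[0]=C('q')+0=5+0=5
L[1]='q': occ=1, LF[1]=C('q')+1=5+1=6
L[2]='p': occ=0, LF[2]=C('p')+0=4+0=4
L[3]='P': occ=0, LF[3]=C('P')+0=1+0=1
L[4]='Q': occ=0, LF[4]=C('Q')+0=3+0=3
L[5]='P': occ=1, LF[5]=C('P')+1=1+1=2
L[6]='$': occ=0, LF[6]=C('$')+0=0+0=0

Answer: 5 6 4 1 3 2 0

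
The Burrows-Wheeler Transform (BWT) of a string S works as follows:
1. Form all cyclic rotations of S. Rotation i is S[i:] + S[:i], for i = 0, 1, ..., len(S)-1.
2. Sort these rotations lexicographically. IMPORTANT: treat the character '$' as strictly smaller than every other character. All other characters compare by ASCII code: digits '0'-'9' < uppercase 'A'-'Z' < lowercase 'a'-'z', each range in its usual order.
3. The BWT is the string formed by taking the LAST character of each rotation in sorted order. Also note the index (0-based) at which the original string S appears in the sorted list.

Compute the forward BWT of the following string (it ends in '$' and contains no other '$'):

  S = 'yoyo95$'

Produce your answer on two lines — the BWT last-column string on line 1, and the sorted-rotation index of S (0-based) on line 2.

All 7 rotations (rotation i = S[i:]+S[:i]):
  rot[0] = yoyo95$
  rot[1] = oyo95$y
  rot[2] = yo95$yo
  rot[3] = o95$yoy
  rot[4] = 95$yoyo
  rot[5] = 5$yoyo9
  rot[6] = $yoyo95
Sorted (with $ < everything):
  sorted[0] = $yoyo95  (last char: '5')
  sorted[1] = 5$yoyo9  (last char: '9')
  sorted[2] = 95$yoyo  (last char: 'o')
  sorted[3] = o95$yoy  (last char: 'y')
  sorted[4] = oyo95$y  (last char: 'y')
  sorted[5] = yo95$yo  (last char: 'o')
  sorted[6] = yoyo95$  (last char: '$')
Last column: 59oyyo$
Original string S is at sorted index 6

Answer: 59oyyo$
6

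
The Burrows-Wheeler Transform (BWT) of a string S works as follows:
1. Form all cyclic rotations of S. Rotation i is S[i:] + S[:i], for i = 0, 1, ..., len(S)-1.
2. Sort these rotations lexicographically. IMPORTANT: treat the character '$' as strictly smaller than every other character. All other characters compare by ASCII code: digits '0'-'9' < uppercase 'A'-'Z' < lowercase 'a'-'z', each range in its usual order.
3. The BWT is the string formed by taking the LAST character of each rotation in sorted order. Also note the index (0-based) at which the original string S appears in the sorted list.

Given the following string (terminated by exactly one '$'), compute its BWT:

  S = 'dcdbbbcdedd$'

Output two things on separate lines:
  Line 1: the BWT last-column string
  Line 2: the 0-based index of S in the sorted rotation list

All 12 rotations (rotation i = S[i:]+S[:i]):
  rot[0] = dcdbbbcdedd$
  rot[1] = cdbbbcdedd$d
  rot[2] = dbbbcdedd$dc
  rot[3] = bbbcdedd$dcd
  rot[4] = bbcdedd$dcdb
  rot[5] = bcdedd$dcdbb
  rot[6] = cdedd$dcdbbb
  rot[7] = dedd$dcdbbbc
  rot[8] = edd$dcdbbbcd
  rot[9] = dd$dcdbbbcde
  rot[10] = d$dcdbbbcded
  rot[11] = $dcdbbbcdedd
Sorted (with $ < everything):
  sorted[0] = $dcdbbbcdedd  (last char: 'd')
  sorted[1] = bbbcdedd$dcd  (last char: 'd')
  sorted[2] = bbcdedd$dcdb  (last char: 'b')
  sorted[3] = bcdedd$dcdbb  (last char: 'b')
  sorted[4] = cdbbbcdedd$d  (last char: 'd')
  sorted[5] = cdedd$dcdbbb  (last char: 'b')
  sorted[6] = d$dcdbbbcded  (last char: 'd')
  sorted[7] = dbbbcdedd$dc  (last char: 'c')
  sorted[8] = dcdbbbcdedd$  (last char: '$')
  sorted[9] = dd$dcdbbbcde  (last char: 'e')
  sorted[10] = dedd$dcdbbbc  (last char: 'c')
  sorted[11] = edd$dcdbbbcd  (last char: 'd')
Last column: ddbbdbdc$ecd
Original string S is at sorted index 8

Answer: ddbbdbdc$ecd
8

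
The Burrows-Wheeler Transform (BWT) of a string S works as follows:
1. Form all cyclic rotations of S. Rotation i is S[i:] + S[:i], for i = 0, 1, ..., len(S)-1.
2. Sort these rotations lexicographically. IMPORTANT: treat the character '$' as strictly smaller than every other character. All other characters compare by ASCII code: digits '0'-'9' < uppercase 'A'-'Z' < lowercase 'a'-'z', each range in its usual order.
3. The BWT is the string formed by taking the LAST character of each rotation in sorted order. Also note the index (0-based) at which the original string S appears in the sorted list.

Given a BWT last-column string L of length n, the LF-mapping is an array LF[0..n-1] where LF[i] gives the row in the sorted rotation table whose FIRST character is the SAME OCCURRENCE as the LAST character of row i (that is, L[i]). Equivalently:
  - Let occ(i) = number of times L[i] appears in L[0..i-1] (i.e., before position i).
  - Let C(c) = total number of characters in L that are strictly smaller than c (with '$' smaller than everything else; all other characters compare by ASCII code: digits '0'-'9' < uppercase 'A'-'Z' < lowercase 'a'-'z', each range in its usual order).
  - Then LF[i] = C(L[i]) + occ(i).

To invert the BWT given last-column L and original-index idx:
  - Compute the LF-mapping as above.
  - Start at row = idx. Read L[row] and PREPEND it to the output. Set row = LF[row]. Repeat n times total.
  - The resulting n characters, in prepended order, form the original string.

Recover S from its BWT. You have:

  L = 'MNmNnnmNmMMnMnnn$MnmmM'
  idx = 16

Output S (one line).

LF mapping: 1 7 10 8 15 16 11 9 12 2 3 17 4 18 19 20 0 5 21 13 14 6
Walk LF starting at row 16, prepending L[row]:
  step 1: row=16, L[16]='$', prepend. Next row=LF[16]=0
  step 2: row=0, L[0]='M', prepend. Next row=LF[0]=1
  step 3: row=1, L[1]='N', prepend. Next row=LF[1]=7
  step 4: row=7, L[7]='N', prepend. Next row=LF[7]=9
  step 5: row=9, L[9]='M', prepend. Next row=LF[9]=2
  step 6: row=2, L[2]='m', prepend. Next row=LF[2]=10
  step 7: row=10, L[10]='M', prepend. Next row=LF[10]=3
  step 8: row=3, L[3]='N', prepend. Next row=LF[3]=8
  step 9: row=8, L[8]='m', prepend. Next row=LF[8]=12
  step 10: row=12, L[12]='M', prepend. Next row=LF[12]=4
  step 11: row=4, L[4]='n', prepend. Next row=LF[4]=15
  step 12: row=15, L[15]='n', prepend. Next row=LF[15]=20
  step 13: row=20, L[20]='m', prepend. Next row=LF[20]=14
  step 14: row=14, L[14]='n', prepend. Next row=LF[14]=19
  step 15: row=19, L[19]='m', prepend. Next row=LF[19]=13
  step 16: row=13, L[13]='n', prepend. Next row=LF[13]=18
  step 17: row=18, L[18]='n', prepend. Next row=LF[18]=21
  step 18: row=21, L[21]='M', prepend. Next row=LF[21]=6
  step 19: row=6, L[6]='m', prepend. Next row=LF[6]=11
  step 20: row=11, L[11]='n', prepend. Next row=LF[11]=17
  step 21: row=17, L[17]='M', prepend. Next row=LF[17]=5
  step 22: row=5, L[5]='n', prepend. Next row=LF[5]=16
Reversed output: nMnmMnnmnmnnMmNMmMNNM$

Answer: nMnmMnnmnmnnMmNMmMNNM$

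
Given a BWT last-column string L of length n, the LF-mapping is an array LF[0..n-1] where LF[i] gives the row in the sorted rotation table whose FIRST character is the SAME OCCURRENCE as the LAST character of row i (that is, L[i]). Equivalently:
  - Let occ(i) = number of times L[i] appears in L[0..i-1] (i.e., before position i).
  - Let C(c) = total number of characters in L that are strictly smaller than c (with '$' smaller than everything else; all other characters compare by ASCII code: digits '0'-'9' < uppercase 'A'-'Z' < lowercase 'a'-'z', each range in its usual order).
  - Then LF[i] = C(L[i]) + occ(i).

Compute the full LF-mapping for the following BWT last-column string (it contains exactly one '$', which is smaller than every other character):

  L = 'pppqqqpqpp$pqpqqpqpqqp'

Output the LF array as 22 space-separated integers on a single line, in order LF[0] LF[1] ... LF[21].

Char counts: '$':1, 'p':11, 'q':10
C (first-col start): C('$')=0, C('p')=1, C('q')=12
L[0]='p': occ=0, LF[0]=C('p')+0=1+0=1
L[1]='p': occ=1, LF[1]=C('p')+1=1+1=2
L[2]='p': occ=2, LF[2]=C('p')+2=1+2=3
L[3]='q': occ=0, LF[3]=C('q')+0=12+0=12
L[4]='q': occ=1, LF[4]=C('q')+1=12+1=13
L[5]='q': occ=2, LF[5]=C('q')+2=12+2=14
L[6]='p': occ=3, LF[6]=C('p')+3=1+3=4
L[7]='q': occ=3, LF[7]=C('q')+3=12+3=15
L[8]='p': occ=4, LF[8]=C('p')+4=1+4=5
L[9]='p': occ=5, LF[9]=C('p')+5=1+5=6
L[10]='$': occ=0, LF[10]=C('$')+0=0+0=0
L[11]='p': occ=6, LF[11]=C('p')+6=1+6=7
L[12]='q': occ=4, LF[12]=C('q')+4=12+4=16
L[13]='p': occ=7, LF[13]=C('p')+7=1+7=8
L[14]='q': occ=5, LF[14]=C('q')+5=12+5=17
L[15]='q': occ=6, LF[15]=C('q')+6=12+6=18
L[16]='p': occ=8, LF[16]=C('p')+8=1+8=9
L[17]='q': occ=7, LF[17]=C('q')+7=12+7=19
L[18]='p': occ=9, LF[18]=C('p')+9=1+9=10
L[19]='q': occ=8, LF[19]=C('q')+8=12+8=20
L[20]='q': occ=9, LF[20]=C('q')+9=12+9=21
L[21]='p': occ=10, LF[21]=C('p')+10=1+10=11

Answer: 1 2 3 12 13 14 4 15 5 6 0 7 16 8 17 18 9 19 10 20 21 11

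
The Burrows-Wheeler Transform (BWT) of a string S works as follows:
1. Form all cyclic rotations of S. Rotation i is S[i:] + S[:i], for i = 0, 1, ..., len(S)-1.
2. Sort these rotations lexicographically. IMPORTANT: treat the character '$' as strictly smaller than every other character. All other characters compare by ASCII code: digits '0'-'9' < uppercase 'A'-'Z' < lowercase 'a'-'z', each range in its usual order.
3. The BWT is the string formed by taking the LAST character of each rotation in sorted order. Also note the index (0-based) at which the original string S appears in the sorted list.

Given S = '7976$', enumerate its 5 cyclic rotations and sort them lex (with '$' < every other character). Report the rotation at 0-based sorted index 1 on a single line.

All 5 rotations (rotation i = S[i:]+S[:i]):
  rot[0] = 7976$
  rot[1] = 976$7
  rot[2] = 76$79
  rot[3] = 6$797
  rot[4] = $7976
Sorted (with $ < everything):
  sorted[0] = $7976
  sorted[1] = 6$797
  sorted[2] = 76$79
  sorted[3] = 7976$
  sorted[4] = 976$7
sorted[1] = 6$797

Answer: 6$797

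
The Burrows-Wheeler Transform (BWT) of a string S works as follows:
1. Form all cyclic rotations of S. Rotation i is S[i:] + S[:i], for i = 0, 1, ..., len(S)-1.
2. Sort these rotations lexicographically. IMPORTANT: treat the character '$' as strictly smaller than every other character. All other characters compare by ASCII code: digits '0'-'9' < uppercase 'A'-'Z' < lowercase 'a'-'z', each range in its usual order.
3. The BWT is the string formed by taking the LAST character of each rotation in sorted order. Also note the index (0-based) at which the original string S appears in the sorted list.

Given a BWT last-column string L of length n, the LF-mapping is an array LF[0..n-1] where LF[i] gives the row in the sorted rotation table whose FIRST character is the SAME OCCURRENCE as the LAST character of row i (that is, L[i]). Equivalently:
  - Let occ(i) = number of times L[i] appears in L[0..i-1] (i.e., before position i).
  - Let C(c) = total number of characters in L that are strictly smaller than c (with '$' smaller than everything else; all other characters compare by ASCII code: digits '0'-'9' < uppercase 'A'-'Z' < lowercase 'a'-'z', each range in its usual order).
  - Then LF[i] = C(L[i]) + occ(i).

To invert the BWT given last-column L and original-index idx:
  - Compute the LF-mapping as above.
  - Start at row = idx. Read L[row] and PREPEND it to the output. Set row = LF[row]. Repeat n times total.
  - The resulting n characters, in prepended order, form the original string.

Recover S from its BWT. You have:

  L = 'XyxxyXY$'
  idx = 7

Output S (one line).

Answer: yxXxYyX$

Derivation:
LF mapping: 1 6 4 5 7 2 3 0
Walk LF starting at row 7, prepending L[row]:
  step 1: row=7, L[7]='$', prepend. Next row=LF[7]=0
  step 2: row=0, L[0]='X', prepend. Next row=LF[0]=1
  step 3: row=1, L[1]='y', prepend. Next row=LF[1]=6
  step 4: row=6, L[6]='Y', prepend. Next row=LF[6]=3
  step 5: row=3, L[3]='x', prepend. Next row=LF[3]=5
  step 6: row=5, L[5]='X', prepend. Next row=LF[5]=2
  step 7: row=2, L[2]='x', prepend. Next row=LF[2]=4
  step 8: row=4, L[4]='y', prepend. Next row=LF[4]=7
Reversed output: yxXxYyX$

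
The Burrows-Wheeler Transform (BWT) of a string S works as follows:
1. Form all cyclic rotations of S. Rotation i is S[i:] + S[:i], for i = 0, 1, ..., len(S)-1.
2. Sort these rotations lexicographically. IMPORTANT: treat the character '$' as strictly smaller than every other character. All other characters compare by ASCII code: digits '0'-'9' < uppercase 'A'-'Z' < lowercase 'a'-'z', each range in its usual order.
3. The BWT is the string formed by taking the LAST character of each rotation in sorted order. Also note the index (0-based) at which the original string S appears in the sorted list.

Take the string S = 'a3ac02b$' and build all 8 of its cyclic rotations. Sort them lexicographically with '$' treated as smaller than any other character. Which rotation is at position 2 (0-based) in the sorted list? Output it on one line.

Answer: 2b$a3ac0

Derivation:
All 8 rotations (rotation i = S[i:]+S[:i]):
  rot[0] = a3ac02b$
  rot[1] = 3ac02b$a
  rot[2] = ac02b$a3
  rot[3] = c02b$a3a
  rot[4] = 02b$a3ac
  rot[5] = 2b$a3ac0
  rot[6] = b$a3ac02
  rot[7] = $a3ac02b
Sorted (with $ < everything):
  sorted[0] = $a3ac02b
  sorted[1] = 02b$a3ac
  sorted[2] = 2b$a3ac0
  sorted[3] = 3ac02b$a
  sorted[4] = a3ac02b$
  sorted[5] = ac02b$a3
  sorted[6] = b$a3ac02
  sorted[7] = c02b$a3a
sorted[2] = 2b$a3ac0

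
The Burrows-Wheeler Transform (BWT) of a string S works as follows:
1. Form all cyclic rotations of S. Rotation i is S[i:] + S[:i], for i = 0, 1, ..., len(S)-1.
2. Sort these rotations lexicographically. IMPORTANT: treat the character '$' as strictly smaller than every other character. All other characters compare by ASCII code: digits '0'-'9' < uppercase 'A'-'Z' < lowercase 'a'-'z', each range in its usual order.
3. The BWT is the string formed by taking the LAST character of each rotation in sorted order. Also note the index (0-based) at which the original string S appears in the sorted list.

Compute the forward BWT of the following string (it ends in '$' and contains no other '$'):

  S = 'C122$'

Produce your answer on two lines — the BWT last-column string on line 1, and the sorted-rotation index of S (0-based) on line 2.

Answer: 2C21$
4

Derivation:
All 5 rotations (rotation i = S[i:]+S[:i]):
  rot[0] = C122$
  rot[1] = 122$C
  rot[2] = 22$C1
  rot[3] = 2$C12
  rot[4] = $C122
Sorted (with $ < everything):
  sorted[0] = $C122  (last char: '2')
  sorted[1] = 122$C  (last char: 'C')
  sorted[2] = 2$C12  (last char: '2')
  sorted[3] = 22$C1  (last char: '1')
  sorted[4] = C122$  (last char: '$')
Last column: 2C21$
Original string S is at sorted index 4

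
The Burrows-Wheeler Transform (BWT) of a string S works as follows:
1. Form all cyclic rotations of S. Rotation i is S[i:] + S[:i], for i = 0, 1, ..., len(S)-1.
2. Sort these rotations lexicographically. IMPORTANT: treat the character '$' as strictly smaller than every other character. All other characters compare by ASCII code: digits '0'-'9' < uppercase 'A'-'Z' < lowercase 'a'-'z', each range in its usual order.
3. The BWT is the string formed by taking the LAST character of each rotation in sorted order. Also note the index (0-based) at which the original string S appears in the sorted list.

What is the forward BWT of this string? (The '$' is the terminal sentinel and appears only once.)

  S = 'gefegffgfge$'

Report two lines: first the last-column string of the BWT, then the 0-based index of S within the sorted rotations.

Answer: eggfeggff$ef
9

Derivation:
All 12 rotations (rotation i = S[i:]+S[:i]):
  rot[0] = gefegffgfge$
  rot[1] = efegffgfge$g
  rot[2] = fegffgfge$ge
  rot[3] = egffgfge$gef
  rot[4] = gffgfge$gefe
  rot[5] = ffgfge$gefeg
  rot[6] = fgfge$gefegf
  rot[7] = gfge$gefegff
  rot[8] = fge$gefegffg
  rot[9] = ge$gefegffgf
  rot[10] = e$gefegffgfg
  rot[11] = $gefegffgfge
Sorted (with $ < everything):
  sorted[0] = $gefegffgfge  (last char: 'e')
  sorted[1] = e$gefegffgfg  (last char: 'g')
  sorted[2] = efegffgfge$g  (last char: 'g')
  sorted[3] = egffgfge$gef  (last char: 'f')
  sorted[4] = fegffgfge$ge  (last char: 'e')
  sorted[5] = ffgfge$gefeg  (last char: 'g')
  sorted[6] = fge$gefegffg  (last char: 'g')
  sorted[7] = fgfge$gefegf  (last char: 'f')
  sorted[8] = ge$gefegffgf  (last char: 'f')
  sorted[9] = gefegffgfge$  (last char: '$')
  sorted[10] = gffgfge$gefe  (last char: 'e')
  sorted[11] = gfge$gefegff  (last char: 'f')
Last column: eggfeggff$ef
Original string S is at sorted index 9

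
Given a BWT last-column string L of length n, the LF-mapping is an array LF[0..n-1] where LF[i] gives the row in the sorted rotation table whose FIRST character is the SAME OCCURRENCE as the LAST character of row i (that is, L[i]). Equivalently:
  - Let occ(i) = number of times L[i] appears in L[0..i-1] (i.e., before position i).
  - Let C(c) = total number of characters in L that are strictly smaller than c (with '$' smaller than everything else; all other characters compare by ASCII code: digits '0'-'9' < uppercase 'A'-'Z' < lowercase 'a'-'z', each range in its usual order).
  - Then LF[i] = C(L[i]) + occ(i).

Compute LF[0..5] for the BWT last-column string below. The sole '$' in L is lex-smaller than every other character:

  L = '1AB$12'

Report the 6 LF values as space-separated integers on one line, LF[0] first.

Char counts: '$':1, '1':2, '2':1, 'A':1, 'B':1
C (first-col start): C('$')=0, C('1')=1, C('2')=3, C('A')=4, C('B')=5
L[0]='1': occ=0, LF[0]=C('1')+0=1+0=1
L[1]='A': occ=0, LF[1]=C('A')+0=4+0=4
L[2]='B': occ=0, LF[2]=C('B')+0=5+0=5
L[3]='$': occ=0, LF[3]=C('$')+0=0+0=0
L[4]='1': occ=1, LF[4]=C('1')+1=1+1=2
L[5]='2': occ=0, LF[5]=C('2')+0=3+0=3

Answer: 1 4 5 0 2 3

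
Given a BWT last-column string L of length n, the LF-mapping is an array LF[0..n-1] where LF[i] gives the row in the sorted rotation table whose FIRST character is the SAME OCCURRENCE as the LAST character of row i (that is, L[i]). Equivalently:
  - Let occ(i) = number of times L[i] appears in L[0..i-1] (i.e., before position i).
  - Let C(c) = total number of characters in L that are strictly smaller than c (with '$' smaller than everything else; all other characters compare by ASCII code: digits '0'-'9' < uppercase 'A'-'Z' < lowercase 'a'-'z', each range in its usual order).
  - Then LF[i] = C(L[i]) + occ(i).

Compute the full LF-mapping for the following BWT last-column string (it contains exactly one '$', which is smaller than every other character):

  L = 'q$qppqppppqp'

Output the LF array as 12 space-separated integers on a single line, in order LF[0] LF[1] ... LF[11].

Char counts: '$':1, 'p':7, 'q':4
C (first-col start): C('$')=0, C('p')=1, C('q')=8
L[0]='q': occ=0, LF[0]=C('q')+0=8+0=8
L[1]='$': occ=0, LF[1]=C('$')+0=0+0=0
L[2]='q': occ=1, LF[2]=C('q')+1=8+1=9
L[3]='p': occ=0, LF[3]=C('p')+0=1+0=1
L[4]='p': occ=1, LF[4]=C('p')+1=1+1=2
L[5]='q': occ=2, LF[5]=C('q')+2=8+2=10
L[6]='p': occ=2, LF[6]=C('p')+2=1+2=3
L[7]='p': occ=3, LF[7]=C('p')+3=1+3=4
L[8]='p': occ=4, LF[8]=C('p')+4=1+4=5
L[9]='p': occ=5, LF[9]=C('p')+5=1+5=6
L[10]='q': occ=3, LF[10]=C('q')+3=8+3=11
L[11]='p': occ=6, LF[11]=C('p')+6=1+6=7

Answer: 8 0 9 1 2 10 3 4 5 6 11 7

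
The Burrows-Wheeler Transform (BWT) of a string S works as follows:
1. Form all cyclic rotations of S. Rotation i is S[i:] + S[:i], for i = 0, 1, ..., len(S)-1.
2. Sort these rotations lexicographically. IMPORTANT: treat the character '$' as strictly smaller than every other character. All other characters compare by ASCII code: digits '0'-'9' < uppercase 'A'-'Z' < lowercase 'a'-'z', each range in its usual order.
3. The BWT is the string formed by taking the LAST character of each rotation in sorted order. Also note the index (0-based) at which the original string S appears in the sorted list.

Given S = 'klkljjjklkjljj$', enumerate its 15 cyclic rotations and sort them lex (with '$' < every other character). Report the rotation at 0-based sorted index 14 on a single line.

Answer: lkljjjklkjljj$k

Derivation:
All 15 rotations (rotation i = S[i:]+S[:i]):
  rot[0] = klkljjjklkjljj$
  rot[1] = lkljjjklkjljj$k
  rot[2] = kljjjklkjljj$kl
  rot[3] = ljjjklkjljj$klk
  rot[4] = jjjklkjljj$klkl
  rot[5] = jjklkjljj$klklj
  rot[6] = jklkjljj$klkljj
  rot[7] = klkjljj$klkljjj
  rot[8] = lkjljj$klkljjjk
  rot[9] = kjljj$klkljjjkl
  rot[10] = jljj$klkljjjklk
  rot[11] = ljj$klkljjjklkj
  rot[12] = jj$klkljjjklkjl
  rot[13] = j$klkljjjklkjlj
  rot[14] = $klkljjjklkjljj
Sorted (with $ < everything):
  sorted[0] = $klkljjjklkjljj
  sorted[1] = j$klkljjjklkjlj
  sorted[2] = jj$klkljjjklkjl
  sorted[3] = jjjklkjljj$klkl
  sorted[4] = jjklkjljj$klklj
  sorted[5] = jklkjljj$klkljj
  sorted[6] = jljj$klkljjjklk
  sorted[7] = kjljj$klkljjjkl
  sorted[8] = kljjjklkjljj$kl
  sorted[9] = klkjljj$klkljjj
  sorted[10] = klkljjjklkjljj$
  sorted[11] = ljj$klkljjjklkj
  sorted[12] = ljjjklkjljj$klk
  sorted[13] = lkjljj$klkljjjk
  sorted[14] = lkljjjklkjljj$k
sorted[14] = lkljjjklkjljj$k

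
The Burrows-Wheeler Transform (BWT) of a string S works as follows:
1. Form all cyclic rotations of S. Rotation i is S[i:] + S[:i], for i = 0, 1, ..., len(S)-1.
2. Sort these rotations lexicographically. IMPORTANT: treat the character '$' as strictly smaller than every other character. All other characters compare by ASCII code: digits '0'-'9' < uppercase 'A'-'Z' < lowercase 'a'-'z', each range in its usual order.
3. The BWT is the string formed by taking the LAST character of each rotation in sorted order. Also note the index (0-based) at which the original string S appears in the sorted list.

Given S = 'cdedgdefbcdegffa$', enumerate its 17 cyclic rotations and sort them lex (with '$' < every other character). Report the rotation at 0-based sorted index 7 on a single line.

All 17 rotations (rotation i = S[i:]+S[:i]):
  rot[0] = cdedgdefbcdegffa$
  rot[1] = dedgdefbcdegffa$c
  rot[2] = edgdefbcdegffa$cd
  rot[3] = dgdefbcdegffa$cde
  rot[4] = gdefbcdegffa$cded
  rot[5] = defbcdegffa$cdedg
  rot[6] = efbcdegffa$cdedgd
  rot[7] = fbcdegffa$cdedgde
  rot[8] = bcdegffa$cdedgdef
  rot[9] = cdegffa$cdedgdefb
  rot[10] = degffa$cdedgdefbc
  rot[11] = egffa$cdedgdefbcd
  rot[12] = gffa$cdedgdefbcde
  rot[13] = ffa$cdedgdefbcdeg
  rot[14] = fa$cdedgdefbcdegf
  rot[15] = a$cdedgdefbcdegff
  rot[16] = $cdedgdefbcdegffa
Sorted (with $ < everything):
  sorted[0] = $cdedgdefbcdegffa
  sorted[1] = a$cdedgdefbcdegff
  sorted[2] = bcdegffa$cdedgdef
  sorted[3] = cdedgdefbcdegffa$
  sorted[4] = cdegffa$cdedgdefb
  sorted[5] = dedgdefbcdegffa$c
  sorted[6] = defbcdegffa$cdedg
  sorted[7] = degffa$cdedgdefbc
  sorted[8] = dgdefbcdegffa$cde
  sorted[9] = edgdefbcdegffa$cd
  sorted[10] = efbcdegffa$cdedgd
  sorted[11] = egffa$cdedgdefbcd
  sorted[12] = fa$cdedgdefbcdegf
  sorted[13] = fbcdegffa$cdedgde
  sorted[14] = ffa$cdedgdefbcdeg
  sorted[15] = gdefbcdegffa$cded
  sorted[16] = gffa$cdedgdefbcde
sorted[7] = degffa$cdedgdefbc

Answer: degffa$cdedgdefbc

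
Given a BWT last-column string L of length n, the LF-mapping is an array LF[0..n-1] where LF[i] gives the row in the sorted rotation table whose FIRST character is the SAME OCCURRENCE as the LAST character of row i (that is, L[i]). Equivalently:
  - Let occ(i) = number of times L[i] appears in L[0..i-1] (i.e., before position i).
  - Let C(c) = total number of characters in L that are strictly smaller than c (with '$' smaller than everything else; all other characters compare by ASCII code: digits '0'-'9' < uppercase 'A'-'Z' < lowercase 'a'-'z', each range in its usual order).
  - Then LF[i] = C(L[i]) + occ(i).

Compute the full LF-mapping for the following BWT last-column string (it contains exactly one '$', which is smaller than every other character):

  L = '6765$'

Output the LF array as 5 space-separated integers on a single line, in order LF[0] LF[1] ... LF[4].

Answer: 2 4 3 1 0

Derivation:
Char counts: '$':1, '5':1, '6':2, '7':1
C (first-col start): C('$')=0, C('5')=1, C('6')=2, C('7')=4
L[0]='6': occ=0, LF[0]=C('6')+0=2+0=2
L[1]='7': occ=0, LF[1]=C('7')+0=4+0=4
L[2]='6': occ=1, LF[2]=C('6')+1=2+1=3
L[3]='5': occ=0, LF[3]=C('5')+0=1+0=1
L[4]='$': occ=0, LF[4]=C('$')+0=0+0=0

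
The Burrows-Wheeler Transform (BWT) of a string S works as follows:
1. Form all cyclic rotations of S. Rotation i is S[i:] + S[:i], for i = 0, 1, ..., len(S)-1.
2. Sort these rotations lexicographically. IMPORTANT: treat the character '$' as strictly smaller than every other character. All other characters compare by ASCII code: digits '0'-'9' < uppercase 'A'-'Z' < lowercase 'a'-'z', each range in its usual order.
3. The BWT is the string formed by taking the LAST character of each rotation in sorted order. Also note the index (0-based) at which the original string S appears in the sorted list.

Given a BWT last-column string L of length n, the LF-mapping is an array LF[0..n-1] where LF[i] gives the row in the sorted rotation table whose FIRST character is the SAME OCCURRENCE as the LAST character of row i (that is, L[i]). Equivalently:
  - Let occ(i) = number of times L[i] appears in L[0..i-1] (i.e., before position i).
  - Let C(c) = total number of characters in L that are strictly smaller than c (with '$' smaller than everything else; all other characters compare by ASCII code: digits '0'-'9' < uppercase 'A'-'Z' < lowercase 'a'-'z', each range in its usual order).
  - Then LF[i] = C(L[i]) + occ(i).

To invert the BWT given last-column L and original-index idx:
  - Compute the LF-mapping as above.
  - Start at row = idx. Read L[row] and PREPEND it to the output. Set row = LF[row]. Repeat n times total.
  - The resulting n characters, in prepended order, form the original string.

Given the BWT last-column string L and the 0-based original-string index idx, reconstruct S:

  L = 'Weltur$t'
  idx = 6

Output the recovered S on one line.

Answer: turtleW$

Derivation:
LF mapping: 1 2 3 5 7 4 0 6
Walk LF starting at row 6, prepending L[row]:
  step 1: row=6, L[6]='$', prepend. Next row=LF[6]=0
  step 2: row=0, L[0]='W', prepend. Next row=LF[0]=1
  step 3: row=1, L[1]='e', prepend. Next row=LF[1]=2
  step 4: row=2, L[2]='l', prepend. Next row=LF[2]=3
  step 5: row=3, L[3]='t', prepend. Next row=LF[3]=5
  step 6: row=5, L[5]='r', prepend. Next row=LF[5]=4
  step 7: row=4, L[4]='u', prepend. Next row=LF[4]=7
  step 8: row=7, L[7]='t', prepend. Next row=LF[7]=6
Reversed output: turtleW$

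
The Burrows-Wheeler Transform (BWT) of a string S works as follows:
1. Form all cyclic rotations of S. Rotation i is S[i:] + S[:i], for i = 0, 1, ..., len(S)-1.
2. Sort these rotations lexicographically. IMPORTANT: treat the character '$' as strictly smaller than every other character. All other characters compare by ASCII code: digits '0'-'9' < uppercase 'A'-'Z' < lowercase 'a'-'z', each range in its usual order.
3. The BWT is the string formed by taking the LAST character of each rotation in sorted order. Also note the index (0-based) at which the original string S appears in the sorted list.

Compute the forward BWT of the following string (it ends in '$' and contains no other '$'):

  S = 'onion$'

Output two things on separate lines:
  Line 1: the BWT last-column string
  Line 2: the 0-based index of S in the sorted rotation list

Answer: nnooi$
5

Derivation:
All 6 rotations (rotation i = S[i:]+S[:i]):
  rot[0] = onion$
  rot[1] = nion$o
  rot[2] = ion$on
  rot[3] = on$oni
  rot[4] = n$onio
  rot[5] = $onion
Sorted (with $ < everything):
  sorted[0] = $onion  (last char: 'n')
  sorted[1] = ion$on  (last char: 'n')
  sorted[2] = n$onio  (last char: 'o')
  sorted[3] = nion$o  (last char: 'o')
  sorted[4] = on$oni  (last char: 'i')
  sorted[5] = onion$  (last char: '$')
Last column: nnooi$
Original string S is at sorted index 5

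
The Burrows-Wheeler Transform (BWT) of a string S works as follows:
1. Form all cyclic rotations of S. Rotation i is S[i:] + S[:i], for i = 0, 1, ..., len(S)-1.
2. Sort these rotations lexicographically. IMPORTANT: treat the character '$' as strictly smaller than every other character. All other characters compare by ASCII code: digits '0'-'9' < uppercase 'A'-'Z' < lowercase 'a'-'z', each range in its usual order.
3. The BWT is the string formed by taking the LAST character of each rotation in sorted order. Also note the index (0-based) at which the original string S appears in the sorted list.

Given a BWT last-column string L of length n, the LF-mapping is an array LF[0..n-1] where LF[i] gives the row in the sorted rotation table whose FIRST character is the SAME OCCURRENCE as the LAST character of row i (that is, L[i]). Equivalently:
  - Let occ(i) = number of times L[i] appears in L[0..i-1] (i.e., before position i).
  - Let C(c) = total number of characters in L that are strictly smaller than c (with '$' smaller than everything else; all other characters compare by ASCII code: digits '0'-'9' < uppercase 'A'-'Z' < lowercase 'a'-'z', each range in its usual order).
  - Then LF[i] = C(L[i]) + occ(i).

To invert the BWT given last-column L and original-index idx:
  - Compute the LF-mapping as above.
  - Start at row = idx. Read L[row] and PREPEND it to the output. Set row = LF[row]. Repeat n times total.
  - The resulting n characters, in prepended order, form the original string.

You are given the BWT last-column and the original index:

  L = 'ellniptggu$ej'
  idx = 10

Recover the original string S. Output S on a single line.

Answer: pigletjungle$

Derivation:
LF mapping: 1 7 8 9 5 10 11 3 4 12 0 2 6
Walk LF starting at row 10, prepending L[row]:
  step 1: row=10, L[10]='$', prepend. Next row=LF[10]=0
  step 2: row=0, L[0]='e', prepend. Next row=LF[0]=1
  step 3: row=1, L[1]='l', prepend. Next row=LF[1]=7
  step 4: row=7, L[7]='g', prepend. Next row=LF[7]=3
  step 5: row=3, L[3]='n', prepend. Next row=LF[3]=9
  step 6: row=9, L[9]='u', prepend. Next row=LF[9]=12
  step 7: row=12, L[12]='j', prepend. Next row=LF[12]=6
  step 8: row=6, L[6]='t', prepend. Next row=LF[6]=11
  step 9: row=11, L[11]='e', prepend. Next row=LF[11]=2
  step 10: row=2, L[2]='l', prepend. Next row=LF[2]=8
  step 11: row=8, L[8]='g', prepend. Next row=LF[8]=4
  step 12: row=4, L[4]='i', prepend. Next row=LF[4]=5
  step 13: row=5, L[5]='p', prepend. Next row=LF[5]=10
Reversed output: pigletjungle$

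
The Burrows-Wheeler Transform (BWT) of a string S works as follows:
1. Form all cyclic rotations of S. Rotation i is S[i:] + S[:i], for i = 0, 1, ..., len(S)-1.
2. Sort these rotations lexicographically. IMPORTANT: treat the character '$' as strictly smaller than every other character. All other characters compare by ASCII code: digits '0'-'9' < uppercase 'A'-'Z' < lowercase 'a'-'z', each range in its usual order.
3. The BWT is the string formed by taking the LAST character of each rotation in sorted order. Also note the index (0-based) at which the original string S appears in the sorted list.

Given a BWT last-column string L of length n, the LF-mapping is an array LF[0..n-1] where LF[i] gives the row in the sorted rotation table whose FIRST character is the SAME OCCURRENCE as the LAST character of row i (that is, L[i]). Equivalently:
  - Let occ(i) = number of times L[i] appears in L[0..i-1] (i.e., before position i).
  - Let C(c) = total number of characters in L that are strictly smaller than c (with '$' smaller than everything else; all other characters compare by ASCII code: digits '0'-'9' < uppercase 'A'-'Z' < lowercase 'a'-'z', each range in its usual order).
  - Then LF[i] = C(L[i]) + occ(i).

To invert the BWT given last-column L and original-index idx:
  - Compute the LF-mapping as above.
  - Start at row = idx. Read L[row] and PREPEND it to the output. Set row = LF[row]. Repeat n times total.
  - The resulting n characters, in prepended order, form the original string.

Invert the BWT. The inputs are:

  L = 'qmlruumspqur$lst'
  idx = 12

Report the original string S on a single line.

LF mapping: 6 3 1 8 13 14 4 10 5 7 15 9 0 2 11 12
Walk LF starting at row 12, prepending L[row]:
  step 1: row=12, L[12]='$', prepend. Next row=LF[12]=0
  step 2: row=0, L[0]='q', prepend. Next row=LF[0]=6
  step 3: row=6, L[6]='m', prepend. Next row=LF[6]=4
  step 4: row=4, L[4]='u', prepend. Next row=LF[4]=13
  step 5: row=13, L[13]='l', prepend. Next row=LF[13]=2
  step 6: row=2, L[2]='l', prepend. Next row=LF[2]=1
  step 7: row=1, L[1]='m', prepend. Next row=LF[1]=3
  step 8: row=3, L[3]='r', prepend. Next row=LF[3]=8
  step 9: row=8, L[8]='p', prepend. Next row=LF[8]=5
  step 10: row=5, L[5]='u', prepend. Next row=LF[5]=14
  step 11: row=14, L[14]='s', prepend. Next row=LF[14]=11
  step 12: row=11, L[11]='r', prepend. Next row=LF[11]=9
  step 13: row=9, L[9]='q', prepend. Next row=LF[9]=7
  step 14: row=7, L[7]='s', prepend. Next row=LF[7]=10
  step 15: row=10, L[10]='u', prepend. Next row=LF[10]=15
  step 16: row=15, L[15]='t', prepend. Next row=LF[15]=12
Reversed output: tusqrsuprmllumq$

Answer: tusqrsuprmllumq$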